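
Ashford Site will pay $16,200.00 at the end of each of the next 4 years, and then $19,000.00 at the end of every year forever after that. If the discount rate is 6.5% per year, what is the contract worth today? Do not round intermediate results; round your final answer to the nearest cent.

PV of 4-year annuity: $16,200.00 × [1 − (1+0.065)^−4] / 0.065 = 55497.93735
Perpetuity value at year 4: $19,000.00 / 0.065 = 292307.69231
PV of perpetuity: 292307.69231 / (1+0.065)^4 = 227217.51888
Total PV = 55497.93735 + 227217.51888 = 282715.45622

$282715.46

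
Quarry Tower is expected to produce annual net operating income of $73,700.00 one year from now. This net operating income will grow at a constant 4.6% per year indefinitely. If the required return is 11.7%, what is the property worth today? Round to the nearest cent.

$1038028.17

Growing perpetuity: P = D₁ / (r − g) = $73,700.0000 / (0.117 − 0.046) = $1,038,028.17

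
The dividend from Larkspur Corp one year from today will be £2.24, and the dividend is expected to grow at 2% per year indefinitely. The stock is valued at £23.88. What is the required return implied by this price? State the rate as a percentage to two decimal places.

P = D₁/(r − g) ⇒ r = D₁/P + g = £2.2400/£23.88 + 0.02 = 0.093802 + 0.02 = 0.113802

11.38%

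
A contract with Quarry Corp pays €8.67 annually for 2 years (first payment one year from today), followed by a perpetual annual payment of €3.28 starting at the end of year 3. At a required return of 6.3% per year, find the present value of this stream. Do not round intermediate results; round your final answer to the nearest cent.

€61.90

PV of 2-year annuity: €8.67 × [1 − (1+0.063)^−2] / 0.063 = 15.82894
Perpetuity value at year 2: €3.28 / 0.063 = 52.06349
PV of perpetuity: 52.06349 / (1+0.063)^2 = 46.07515
Total PV = 15.82894 + 46.07515 = 61.90409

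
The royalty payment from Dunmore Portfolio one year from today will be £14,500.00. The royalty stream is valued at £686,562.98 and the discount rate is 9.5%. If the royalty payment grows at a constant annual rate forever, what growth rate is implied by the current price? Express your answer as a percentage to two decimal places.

P = D₁/(r−g) ⇒ g = r − D₁/P = 0.095 − £14,500.00/£686,562.98 = 0.073880

7.39%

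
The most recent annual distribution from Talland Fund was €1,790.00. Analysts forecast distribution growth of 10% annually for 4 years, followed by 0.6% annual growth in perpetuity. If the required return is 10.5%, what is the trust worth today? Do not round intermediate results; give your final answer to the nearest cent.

D_1 = 1969.00000
D_2 = 2165.90000
D_3 = 2382.49000
D_4 = 2620.73900
Terminal value at year 4: TV = D_4×(1+g_2)/(r−g_2) = 2636.46343/0.099 = 26630.94378
P_0 = D_1/(1+r)^1 + D_2/(1+r)^2 + D_3/(1+r)^3 + D_4/(1+r)^4 + TV/(1+r)^4
    = 1781.90045 + 1773.83755 + 1765.81114 + 1757.82104 + 17862.30274 = 24941.67293

€24941.67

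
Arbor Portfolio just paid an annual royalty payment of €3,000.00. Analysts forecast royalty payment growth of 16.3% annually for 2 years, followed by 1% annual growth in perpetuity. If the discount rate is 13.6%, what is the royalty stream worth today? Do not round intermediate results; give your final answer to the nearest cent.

D_1 = 3489.00000
D_2 = 4057.70700
Terminal value at year 2: TV = D_2×(1+g_2)/(r−g_2) = 4098.28407/0.126 = 32526.06405
P_0 = D_1/(1+r)^1 + D_2/(1+r)^2 + TV/(1+r)^2
    = 3071.30282 + 3144.30033 + 25204.31218 = 31419.91533

€31419.92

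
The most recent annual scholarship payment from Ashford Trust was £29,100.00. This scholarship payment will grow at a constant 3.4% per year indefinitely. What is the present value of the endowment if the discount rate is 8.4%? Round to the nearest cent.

D₁ = D₀ × (1 + g) = £29,100.00 × 1.034 = £30,089.4000
Growing perpetuity: P = D₁ / (r − g) = £30,089.4000 / (0.084 − 0.034) = £601,788.00

£601788.00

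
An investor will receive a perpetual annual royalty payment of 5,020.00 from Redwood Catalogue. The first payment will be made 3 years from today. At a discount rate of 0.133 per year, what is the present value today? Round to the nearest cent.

Value at end of year 2: C / r = 5,020.00 / 0.133 = 37,744.3609
Discount to today: PV = 37,744.3609 / (1 + 0.133)^2 = 37,744.3609 / 1.283689 = 29,403.04

29403.04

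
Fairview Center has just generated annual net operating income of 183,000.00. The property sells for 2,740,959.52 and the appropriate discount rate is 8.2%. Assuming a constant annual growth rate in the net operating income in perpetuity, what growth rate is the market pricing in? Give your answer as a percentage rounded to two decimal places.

P = D₀(1+g)/(r−g) ⇒ P(r−g) = D₀(1+g) ⇒ g(P+D₀) = P·r − D₀
g = (P·r − D₀)/(P + D₀) = (2,740,959.52×0.082 − 183,000.00) / (2,740,959.52 + 183,000.00) = 0.014282

1.43%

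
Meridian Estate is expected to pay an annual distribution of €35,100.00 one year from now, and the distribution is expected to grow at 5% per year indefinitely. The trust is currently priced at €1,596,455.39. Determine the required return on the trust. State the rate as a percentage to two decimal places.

7.20%

P = D₁/(r − g) ⇒ r = D₁/P + g = €35,100.0000/€1,596,455.39 + 0.05 = 0.021986 + 0.05 = 0.071986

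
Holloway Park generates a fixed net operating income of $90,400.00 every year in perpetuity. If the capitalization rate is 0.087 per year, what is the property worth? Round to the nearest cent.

Level perpetuity: PV = C / r = $90,400.00 / 0.087 = $1,039,080.46

$1039080.46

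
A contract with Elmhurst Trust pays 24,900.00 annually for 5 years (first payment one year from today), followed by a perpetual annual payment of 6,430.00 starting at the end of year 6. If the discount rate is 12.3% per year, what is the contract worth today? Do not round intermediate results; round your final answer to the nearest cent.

118364.77

PV of 5-year annuity: 24,900.00 × [1 − (1+0.123)^−5] / 0.123 = 89095.82843
Perpetuity value at year 5: 6,430.00 / 0.123 = 52276.42276
PV of perpetuity: 52276.42276 / (1+0.123)^5 = 29268.94578
Total PV = 89095.82843 + 29268.94578 = 118364.77422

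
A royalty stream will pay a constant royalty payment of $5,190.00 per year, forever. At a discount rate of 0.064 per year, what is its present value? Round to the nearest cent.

$81093.75

Level perpetuity: PV = C / r = $5,190.00 / 0.064 = $81,093.75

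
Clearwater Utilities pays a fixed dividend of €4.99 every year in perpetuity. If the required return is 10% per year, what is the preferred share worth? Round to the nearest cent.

Level perpetuity: PV = C / r = €4.99 / 0.1 = €49.90

€49.90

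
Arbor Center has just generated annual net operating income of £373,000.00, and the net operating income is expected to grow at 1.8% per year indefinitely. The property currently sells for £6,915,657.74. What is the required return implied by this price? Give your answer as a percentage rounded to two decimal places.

7.29%

D₁ = £373,000.00 × 1.018 = £379,714.0000
P = D₁/(r − g) ⇒ r = D₁/P + g = £379,714.0000/£6,915,657.74 + 0.018 = 0.054906 + 0.018 = 0.072906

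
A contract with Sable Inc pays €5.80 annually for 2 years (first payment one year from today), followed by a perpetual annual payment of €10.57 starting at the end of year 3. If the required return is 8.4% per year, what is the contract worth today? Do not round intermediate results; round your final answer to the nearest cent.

PV of 2-year annuity: €5.80 × [1 − (1+0.084)^−2] / 0.084 = 10.28649
Perpetuity value at year 2: €10.57 / 0.084 = 125.83333
PV of perpetuity: 125.83333 / (1+0.084)^2 = 107.08709
Total PV = 10.28649 + 107.08709 = 117.37358

€117.37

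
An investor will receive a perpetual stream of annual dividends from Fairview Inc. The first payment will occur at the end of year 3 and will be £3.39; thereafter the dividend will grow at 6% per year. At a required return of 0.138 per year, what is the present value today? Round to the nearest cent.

Value at end of year 2: C₁ / (r − g) = £3.39 / (0.138 − 0.06) = £43.4615
Discount to today: PV = £43.4615 / (1 + 0.138)^2 = £43.4615 / 1.295044 = £33.56

£33.56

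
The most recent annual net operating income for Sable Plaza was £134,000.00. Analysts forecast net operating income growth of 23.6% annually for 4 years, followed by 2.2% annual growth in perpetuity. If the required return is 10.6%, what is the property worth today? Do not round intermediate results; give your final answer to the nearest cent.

£3256034.25

D_1 = 165624.00000
D_2 = 204711.26400
D_3 = 253023.12230
D_4 = 312736.57917
Terminal value at year 4: TV = D_4×(1+g_2)/(r−g_2) = 319616.78391/0.084 = 3804961.71321
P_0 = D_1/(1+r)^1 + D_2/(1+r)^2 + D_3/(1+r)^3 + D_4/(1+r)^4 + TV/(1+r)^4
    = 149750.45208 + 167352.22312 + 187022.91842 + 209005.72077 + 2542902.93603 = 3256034.25042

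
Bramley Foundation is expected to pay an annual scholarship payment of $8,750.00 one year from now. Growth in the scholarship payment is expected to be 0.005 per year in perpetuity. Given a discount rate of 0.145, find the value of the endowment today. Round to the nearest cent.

$62500.00

Growing perpetuity: P = D₁ / (r − g) = $8,750.0000 / (0.145 − 0.005) = $62,500.00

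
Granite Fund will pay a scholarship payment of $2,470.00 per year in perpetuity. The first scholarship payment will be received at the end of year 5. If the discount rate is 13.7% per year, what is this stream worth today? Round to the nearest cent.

Value at end of year 4: C / r = $2,470.00 / 0.137 = $18,029.1971
Discount to today: PV = $18,029.1971 / (1 + 0.137)^4 = $18,029.1971 / 1.671252 = $10,787.84

$10787.84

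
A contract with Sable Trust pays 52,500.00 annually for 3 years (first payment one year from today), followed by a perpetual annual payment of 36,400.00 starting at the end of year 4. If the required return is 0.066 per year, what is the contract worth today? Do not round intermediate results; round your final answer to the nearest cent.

PV of 3-year annuity: 52,500.00 × [1 − (1+0.066)^−3] / 0.066 = 138789.71991
Perpetuity value at year 3: 36,400.00 / 0.066 = 551515.15152
PV of perpetuity: 551515.15152 / (1+0.066)^3 = 455287.61238
Total PV = 138789.71991 + 455287.61238 = 594077.33229

594077.33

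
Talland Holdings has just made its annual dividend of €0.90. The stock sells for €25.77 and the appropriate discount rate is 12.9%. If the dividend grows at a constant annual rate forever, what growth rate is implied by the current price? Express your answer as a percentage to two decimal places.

9.09%

P = D₀(1+g)/(r−g) ⇒ P(r−g) = D₀(1+g) ⇒ g(P+D₀) = P·r − D₀
g = (P·r − D₀)/(P + D₀) = (€25.77×0.129 − €0.90) / (€25.77 + €0.90) = 0.090901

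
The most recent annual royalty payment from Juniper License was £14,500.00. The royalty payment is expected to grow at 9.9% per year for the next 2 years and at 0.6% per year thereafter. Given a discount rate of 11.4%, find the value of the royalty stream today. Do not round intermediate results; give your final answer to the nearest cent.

D_1 = 15935.50000
D_2 = 17513.11450
Terminal value at year 2: TV = D_2×(1+g_2)/(r−g_2) = 17618.19319/0.108 = 163131.41840
P_0 = D_1/(1+r)^1 + D_2/(1+r)^2 + TV/(1+r)^2
    = 14304.75763 + 14112.14420 + 131452.00984 = 159868.91166

£159868.91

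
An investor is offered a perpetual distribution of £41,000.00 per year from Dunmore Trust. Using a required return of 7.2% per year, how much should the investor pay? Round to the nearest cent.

Level perpetuity: PV = C / r = £41,000.00 / 0.072 = £569,444.44

£569444.44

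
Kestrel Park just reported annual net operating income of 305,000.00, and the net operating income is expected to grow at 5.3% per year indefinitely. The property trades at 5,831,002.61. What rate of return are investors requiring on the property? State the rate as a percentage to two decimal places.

D₁ = 305,000.00 × 1.053 = 321,165.0000
P = D₁/(r − g) ⇒ r = D₁/P + g = 321,165.0000/5,831,002.61 + 0.053 = 0.055079 + 0.053 = 0.108079

10.81%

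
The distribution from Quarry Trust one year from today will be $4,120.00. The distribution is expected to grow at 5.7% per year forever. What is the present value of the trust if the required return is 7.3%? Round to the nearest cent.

$257500.00

Growing perpetuity: P = D₁ / (r − g) = $4,120.0000 / (0.073 − 0.057) = $257,500.00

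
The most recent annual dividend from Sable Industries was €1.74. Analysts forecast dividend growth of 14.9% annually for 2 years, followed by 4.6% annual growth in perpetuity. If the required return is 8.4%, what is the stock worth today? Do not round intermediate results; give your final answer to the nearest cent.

€57.61

D_1 = 1.99926
D_2 = 2.29715
Terminal value at year 2: TV = D_2×(1+g_2)/(r−g_2) = 2.40282/0.038 = 63.23207
P_0 = D_1/(1+r)^1 + D_2/(1+r)^2 + TV/(1+r)^2
    = 1.84434 + 1.95493 + 53.81196 = 57.61123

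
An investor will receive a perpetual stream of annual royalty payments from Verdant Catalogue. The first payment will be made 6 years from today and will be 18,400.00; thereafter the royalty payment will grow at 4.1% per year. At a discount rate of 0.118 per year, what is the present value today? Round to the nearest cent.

Value at end of year 5: C₁ / (r − g) = 18,400.00 / (0.118 − 0.041) = 238,961.0390
Discount to today: PV = 238,961.0390 / (1 + 0.118)^5 = 238,961.0390 / 1.746663 = 136,810.07

136810.07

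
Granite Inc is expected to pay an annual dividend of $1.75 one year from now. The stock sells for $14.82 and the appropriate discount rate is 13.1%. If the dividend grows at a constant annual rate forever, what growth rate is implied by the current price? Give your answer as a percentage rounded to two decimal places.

1.29%

P = D₁/(r−g) ⇒ g = r − D₁/P = 0.131 − $1.75/$14.82 = 0.012916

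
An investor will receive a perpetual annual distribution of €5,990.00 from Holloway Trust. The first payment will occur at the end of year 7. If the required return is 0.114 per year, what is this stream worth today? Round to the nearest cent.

€27492.28

Value at end of year 6: C / r = €5,990.00 / 0.114 = €52,543.8596
Discount to today: PV = €52,543.8596 / (1 + 0.114)^6 = €52,543.8596 / 1.911222 = €27,492.28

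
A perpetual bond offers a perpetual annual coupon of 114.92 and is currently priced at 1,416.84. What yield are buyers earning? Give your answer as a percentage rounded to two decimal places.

P = C/r ⇒ r = C/P = 114.92/1,416.84 = 0.081110

8.11%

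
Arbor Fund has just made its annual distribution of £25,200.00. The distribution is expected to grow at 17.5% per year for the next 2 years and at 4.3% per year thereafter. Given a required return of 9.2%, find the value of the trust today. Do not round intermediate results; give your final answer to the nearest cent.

£677331.24

D_1 = 29610.00000
D_2 = 34791.75000
Terminal value at year 2: TV = D_2×(1+g_2)/(r−g_2) = 36287.79525/0.049 = 740567.25000
P_0 = D_1/(1+r)^1 + D_2/(1+r)^2 + TV/(1+r)^2
    = 27115.38462 + 29176.35249 + 621039.50308 = 677331.24019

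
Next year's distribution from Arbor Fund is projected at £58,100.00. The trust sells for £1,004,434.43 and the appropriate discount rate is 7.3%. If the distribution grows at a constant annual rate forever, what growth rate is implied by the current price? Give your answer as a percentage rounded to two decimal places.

1.52%

P = D₁/(r−g) ⇒ g = r − D₁/P = 0.073 − £58,100.00/£1,004,434.43 = 0.015157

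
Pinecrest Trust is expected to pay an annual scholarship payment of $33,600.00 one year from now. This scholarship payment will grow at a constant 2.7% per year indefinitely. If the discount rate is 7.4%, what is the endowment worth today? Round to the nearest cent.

Growing perpetuity: P = D₁ / (r − g) = $33,600.0000 / (0.074 − 0.027) = $714,893.62

$714893.62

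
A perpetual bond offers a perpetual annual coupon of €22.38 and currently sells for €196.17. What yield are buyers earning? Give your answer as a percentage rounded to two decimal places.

11.41%

P = C/r ⇒ r = C/P = €22.38/€196.17 = 0.114085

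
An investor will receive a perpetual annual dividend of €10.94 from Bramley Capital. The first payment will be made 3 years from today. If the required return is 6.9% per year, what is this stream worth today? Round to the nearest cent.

€138.74

Value at end of year 2: C / r = €10.94 / 0.069 = €158.5507
Discount to today: PV = €158.5507 / (1 + 0.069)^2 = €158.5507 / 1.142761 = €138.74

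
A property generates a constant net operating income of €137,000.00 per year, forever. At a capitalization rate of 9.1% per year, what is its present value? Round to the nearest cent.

€1505494.51

Level perpetuity: PV = C / r = €137,000.00 / 0.091 = €1,505,494.51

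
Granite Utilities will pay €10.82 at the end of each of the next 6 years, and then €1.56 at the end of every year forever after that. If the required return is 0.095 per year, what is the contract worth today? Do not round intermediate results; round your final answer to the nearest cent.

€57.35

PV of 6-year annuity: €10.82 × [1 − (1+0.095)^−6] / 0.095 = 47.82251
Perpetuity value at year 6: €1.56 / 0.095 = 16.42105
PV of perpetuity: 16.42105 / (1+0.095)^6 = 9.52613
Total PV = 47.82251 + 9.52613 = 57.34864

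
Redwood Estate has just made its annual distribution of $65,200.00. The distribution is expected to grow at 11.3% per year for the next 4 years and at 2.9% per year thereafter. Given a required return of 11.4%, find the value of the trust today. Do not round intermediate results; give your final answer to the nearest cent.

$1046688.47

D_1 = 72567.60000
D_2 = 80767.73880
D_3 = 89894.49328
D_4 = 100052.57103
Terminal value at year 4: TV = D_4×(1+g_2)/(r−g_2) = 102954.09559/0.085 = 1211224.65394
P_0 = D_1/(1+r)^1 + D_2/(1+r)^2 + D_3/(1+r)^3 + D_4/(1+r)^4 + TV/(1+r)^4
    = 65141.47217 + 65082.99688 + 65024.57409 + 64966.20373 + 786473.21929 = 1046688.46616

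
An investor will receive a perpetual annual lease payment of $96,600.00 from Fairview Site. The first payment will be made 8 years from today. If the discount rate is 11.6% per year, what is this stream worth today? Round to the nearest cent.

$386251.14

Value at end of year 7: C / r = $96,600.00 / 0.116 = $832,758.6207
Discount to today: PV = $832,758.6207 / (1 + 0.116)^7 = $832,758.6207 / 2.156003 = $386,251.14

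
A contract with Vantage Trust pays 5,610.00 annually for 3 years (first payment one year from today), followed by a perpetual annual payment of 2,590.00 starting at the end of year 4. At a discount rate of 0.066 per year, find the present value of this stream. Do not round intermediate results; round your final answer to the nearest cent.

47226.14

PV of 3-year annuity: 5,610.00 × [1 − (1+0.066)^−3] / 0.066 = 14830.67293
Perpetuity value at year 3: 2,590.00 / 0.066 = 39242.42424
PV of perpetuity: 39242.42424 / (1+0.066)^3 = 32395.46473
Total PV = 14830.67293 + 32395.46473 = 47226.13765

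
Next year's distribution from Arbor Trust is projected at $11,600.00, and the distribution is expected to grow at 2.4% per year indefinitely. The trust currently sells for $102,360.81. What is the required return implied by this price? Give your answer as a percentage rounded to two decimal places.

P = D₁/(r − g) ⇒ r = D₁/P + g = $11,600.0000/$102,360.81 + 0.024 = 0.113325 + 0.024 = 0.137325

13.73%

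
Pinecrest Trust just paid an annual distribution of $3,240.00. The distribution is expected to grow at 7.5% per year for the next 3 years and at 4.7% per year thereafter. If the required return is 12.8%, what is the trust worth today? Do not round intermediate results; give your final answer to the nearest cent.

$45084.60

D_1 = 3483.00000
D_2 = 3744.22500
D_3 = 4025.04187
Terminal value at year 3: TV = D_3×(1+g_2)/(r−g_2) = 4214.21884/0.081 = 52027.39313
P_0 = D_1/(1+r)^1 + D_2/(1+r)^2 + D_3/(1+r)^3 + TV/(1+r)^3
    = 3087.76596 + 2942.68476 + 2804.42031 + 36249.72922 = 45084.60025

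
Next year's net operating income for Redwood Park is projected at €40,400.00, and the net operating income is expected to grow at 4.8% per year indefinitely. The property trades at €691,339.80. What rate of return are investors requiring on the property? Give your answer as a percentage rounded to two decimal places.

10.64%

P = D₁/(r − g) ⇒ r = D₁/P + g = €40,400.0000/€691,339.80 + 0.048 = 0.058437 + 0.048 = 0.106437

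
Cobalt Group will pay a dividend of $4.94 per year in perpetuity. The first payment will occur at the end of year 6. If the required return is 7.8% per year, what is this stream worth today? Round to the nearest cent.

$43.50

Value at end of year 5: C / r = $4.94 / 0.078 = $63.3333
Discount to today: PV = $63.3333 / (1 + 0.078)^5 = $63.3333 / 1.455773 = $43.50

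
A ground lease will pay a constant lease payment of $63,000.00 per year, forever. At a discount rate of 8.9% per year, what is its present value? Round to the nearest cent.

Level perpetuity: PV = C / r = $63,000.00 / 0.089 = $707,865.17

$707865.17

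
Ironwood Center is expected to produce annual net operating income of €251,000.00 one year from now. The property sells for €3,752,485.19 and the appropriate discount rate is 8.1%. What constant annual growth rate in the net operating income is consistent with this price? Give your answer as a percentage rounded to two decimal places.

1.41%

P = D₁/(r−g) ⇒ g = r − D₁/P = 0.081 − €251,000.00/€3,752,485.19 = 0.014111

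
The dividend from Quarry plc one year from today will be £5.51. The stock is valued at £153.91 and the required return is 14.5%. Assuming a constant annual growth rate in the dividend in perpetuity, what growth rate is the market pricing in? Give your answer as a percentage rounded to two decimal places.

P = D₁/(r−g) ⇒ g = r − D₁/P = 0.145 − £5.51/£153.91 = 0.109200

10.92%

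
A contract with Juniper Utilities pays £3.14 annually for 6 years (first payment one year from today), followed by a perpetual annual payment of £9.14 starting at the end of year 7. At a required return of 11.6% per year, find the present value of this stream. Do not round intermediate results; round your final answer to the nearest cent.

PV of 6-year annuity: £3.14 × [1 − (1+0.116)^−6] / 0.116 = 13.05741
Perpetuity value at year 6: £9.14 / 0.116 = 78.79310
PV of perpetuity: 78.79310 / (1+0.116)^6 = 40.78524
Total PV = 13.05741 + 40.78524 = 53.84265

£53.84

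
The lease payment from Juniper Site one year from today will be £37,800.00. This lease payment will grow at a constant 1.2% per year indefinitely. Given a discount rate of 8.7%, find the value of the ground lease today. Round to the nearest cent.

£504000.00

Growing perpetuity: P = D₁ / (r − g) = £37,800.0000 / (0.087 − 0.012) = £504,000.00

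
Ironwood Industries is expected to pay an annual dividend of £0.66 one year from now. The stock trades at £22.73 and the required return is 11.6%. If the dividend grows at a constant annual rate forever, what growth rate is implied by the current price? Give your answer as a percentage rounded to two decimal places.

8.70%

P = D₁/(r−g) ⇒ g = r − D₁/P = 0.116 − £0.66/£22.73 = 0.086963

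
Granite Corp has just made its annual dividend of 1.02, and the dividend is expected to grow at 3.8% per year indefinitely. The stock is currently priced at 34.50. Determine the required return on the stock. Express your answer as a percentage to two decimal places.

D₁ = 1.02 × 1.038 = 1.0588
P = D₁/(r − g) ⇒ r = D₁/P + g = 1.0588/34.50 + 0.038 = 0.030689 + 0.038 = 0.068689

6.87%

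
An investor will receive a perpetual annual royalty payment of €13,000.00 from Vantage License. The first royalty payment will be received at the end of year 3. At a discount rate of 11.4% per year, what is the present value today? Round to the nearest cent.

€91889.97

Value at end of year 2: C / r = €13,000.00 / 0.114 = €114,035.0877
Discount to today: PV = €114,035.0877 / (1 + 0.114)^2 = €114,035.0877 / 1.240996 = €91,889.97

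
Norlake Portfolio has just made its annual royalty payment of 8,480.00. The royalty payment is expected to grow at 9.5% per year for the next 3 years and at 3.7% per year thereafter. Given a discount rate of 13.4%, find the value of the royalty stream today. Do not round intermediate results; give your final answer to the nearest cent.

105351.71

D_1 = 9285.60000
D_2 = 10167.73200
D_3 = 11133.66654
Terminal value at year 3: TV = D_3×(1+g_2)/(r−g_2) = 11545.61220/0.097 = 119026.92992
P_0 = D_1/(1+r)^1 + D_2/(1+r)^2 + D_3/(1+r)^3 + TV/(1+r)^3
    = 8188.35979 + 7906.74953 + 7634.82428 + 81621.78125 = 105351.71485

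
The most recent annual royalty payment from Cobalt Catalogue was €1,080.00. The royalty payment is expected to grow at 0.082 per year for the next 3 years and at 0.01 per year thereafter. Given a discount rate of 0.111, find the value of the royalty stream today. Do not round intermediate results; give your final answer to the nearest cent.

€13049.94

D_1 = 1168.56000
D_2 = 1264.38192
D_3 = 1368.06124
Terminal value at year 3: TV = D_3×(1+g_2)/(r−g_2) = 1381.74185/0.101 = 13680.61237
P_0 = D_1/(1+r)^1 + D_2/(1+r)^2 + D_3/(1+r)^3 + TV/(1+r)^3
    = 1051.80918 + 1024.35422 + 997.61590 + 9976.15897 = 13049.93826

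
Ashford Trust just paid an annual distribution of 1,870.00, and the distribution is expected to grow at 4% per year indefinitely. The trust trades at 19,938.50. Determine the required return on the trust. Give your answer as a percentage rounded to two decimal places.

13.75%

D₁ = 1,870.00 × 1.04 = 1,944.8000
P = D₁/(r − g) ⇒ r = D₁/P + g = 1,944.8000/19,938.50 + 0.04 = 0.097540 + 0.04 = 0.137540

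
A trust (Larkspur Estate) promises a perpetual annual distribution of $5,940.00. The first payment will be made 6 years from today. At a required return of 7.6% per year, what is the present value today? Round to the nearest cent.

$54189.04

Value at end of year 5: C / r = $5,940.00 / 0.076 = $78,157.8947
Discount to today: PV = $78,157.8947 / (1 + 0.076)^5 = $78,157.8947 / 1.442319 = $54,189.04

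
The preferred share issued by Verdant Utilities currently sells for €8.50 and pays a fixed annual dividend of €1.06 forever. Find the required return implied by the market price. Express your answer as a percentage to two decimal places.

12.47%

P = C/r ⇒ r = C/P = €1.06/€8.50 = 0.124706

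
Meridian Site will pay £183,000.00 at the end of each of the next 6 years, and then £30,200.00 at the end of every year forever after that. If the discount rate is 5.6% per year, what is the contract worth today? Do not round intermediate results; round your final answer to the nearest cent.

£1300189.16

PV of 6-year annuity: £183,000.00 × [1 − (1+0.056)^−6] / 0.056 = 911291.43560
Perpetuity value at year 6: £30,200.00 / 0.056 = 539285.71429
PV of perpetuity: 539285.71429 / (1+0.056)^6 = 388897.72874
Total PV = 911291.43560 + 388897.72874 = 1300189.16434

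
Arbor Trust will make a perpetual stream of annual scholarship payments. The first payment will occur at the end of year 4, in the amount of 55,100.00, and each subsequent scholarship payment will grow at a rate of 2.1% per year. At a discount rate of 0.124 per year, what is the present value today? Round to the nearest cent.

Value at end of year 3: C₁ / (r − g) = 55,100.00 / (0.124 − 0.021) = 534,951.4563
Discount to today: PV = 534,951.4563 / (1 + 0.124)^3 = 534,951.4563 / 1.420035 = 376,717.19

376717.19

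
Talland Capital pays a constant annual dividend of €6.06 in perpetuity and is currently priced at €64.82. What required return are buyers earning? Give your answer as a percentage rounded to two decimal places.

P = C/r ⇒ r = C/P = €6.06/€64.82 = 0.093490

9.35%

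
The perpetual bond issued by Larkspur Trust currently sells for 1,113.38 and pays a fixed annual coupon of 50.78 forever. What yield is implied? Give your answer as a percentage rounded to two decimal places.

4.56%

P = C/r ⇒ r = C/P = 50.78/1,113.38 = 0.045609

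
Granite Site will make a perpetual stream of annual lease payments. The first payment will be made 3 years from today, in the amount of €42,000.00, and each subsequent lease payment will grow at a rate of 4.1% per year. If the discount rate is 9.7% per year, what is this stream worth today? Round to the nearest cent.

€623229.51

Value at end of year 2: C₁ / (r − g) = €42,000.00 / (0.097 − 0.041) = €750,000.0000
Discount to today: PV = €750,000.0000 / (1 + 0.097)^2 = €750,000.0000 / 1.203409 = €623,229.51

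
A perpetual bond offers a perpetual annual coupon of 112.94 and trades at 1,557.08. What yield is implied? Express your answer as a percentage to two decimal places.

P = C/r ⇒ r = C/P = 112.94/1,557.08 = 0.072533

7.25%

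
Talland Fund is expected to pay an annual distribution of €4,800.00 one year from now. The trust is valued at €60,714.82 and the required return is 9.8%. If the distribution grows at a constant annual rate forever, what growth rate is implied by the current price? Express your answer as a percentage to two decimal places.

1.89%

P = D₁/(r−g) ⇒ g = r − D₁/P = 0.098 − €4,800.00/€60,714.82 = 0.018942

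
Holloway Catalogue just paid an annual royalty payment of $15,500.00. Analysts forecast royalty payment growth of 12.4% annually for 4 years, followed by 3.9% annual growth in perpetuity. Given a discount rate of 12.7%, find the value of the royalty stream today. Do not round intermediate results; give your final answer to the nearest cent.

$242653.35

D_1 = 17422.00000
D_2 = 19582.32800
D_3 = 22010.53667
D_4 = 24739.84322
Terminal value at year 4: TV = D_4×(1+g_2)/(r−g_2) = 25704.69710/0.088 = 292098.83074
P_0 = D_1/(1+r)^1 + D_2/(1+r)^2 + D_3/(1+r)^3 + D_4/(1+r)^4 + TV/(1+r)^4
    = 15458.74002 + 15417.58987 + 15376.54925 + 15335.61789 + 181064.85214 = 242653.34917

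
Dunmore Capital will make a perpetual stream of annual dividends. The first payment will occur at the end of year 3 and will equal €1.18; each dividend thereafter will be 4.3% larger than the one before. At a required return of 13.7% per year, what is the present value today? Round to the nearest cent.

Value at end of year 2: C₁ / (r − g) = €1.18 / (0.137 − 0.043) = €12.5532
Discount to today: PV = €12.5532 / (1 + 0.137)^2 = €12.5532 / 1.292769 = €9.71

€9.71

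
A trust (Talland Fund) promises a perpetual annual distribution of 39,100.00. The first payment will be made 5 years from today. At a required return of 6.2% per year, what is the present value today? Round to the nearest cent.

Value at end of year 4: C / r = 39,100.00 / 0.062 = 630,645.1613
Discount to today: PV = 630,645.1613 / (1 + 0.062)^4 = 630,645.1613 / 1.272032 = 495,777.71

495777.71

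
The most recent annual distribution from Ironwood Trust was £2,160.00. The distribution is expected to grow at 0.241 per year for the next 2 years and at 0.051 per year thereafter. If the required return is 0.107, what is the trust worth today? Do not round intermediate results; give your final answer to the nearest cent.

D_1 = 2680.56000
D_2 = 3326.57496
Terminal value at year 2: TV = D_2×(1+g_2)/(r−g_2) = 3496.23028/0.056 = 62432.68362
P_0 = D_1/(1+r)^1 + D_2/(1+r)^2 + TV/(1+r)^2
    = 2421.46341 + 2714.57642 + 50946.78246 = 56082.82230

£56082.82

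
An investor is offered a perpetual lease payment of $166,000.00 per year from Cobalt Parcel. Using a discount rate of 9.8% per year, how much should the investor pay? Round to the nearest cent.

$1693877.55

Level perpetuity: PV = C / r = $166,000.00 / 0.098 = $1,693,877.55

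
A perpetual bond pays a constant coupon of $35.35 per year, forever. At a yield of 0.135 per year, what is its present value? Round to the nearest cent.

Level perpetuity: PV = C / r = $35.35 / 0.135 = $261.85

$261.85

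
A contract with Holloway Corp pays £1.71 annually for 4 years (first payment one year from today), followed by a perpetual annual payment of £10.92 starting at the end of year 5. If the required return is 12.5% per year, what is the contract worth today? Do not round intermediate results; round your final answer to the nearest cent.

£59.68

PV of 4-year annuity: £1.71 × [1 − (1+0.125)^−4] / 0.125 = 5.13964
Perpetuity value at year 4: £10.92 / 0.125 = 87.36000
PV of perpetuity: 87.36000 / (1+0.125)^4 = 54.53842
Total PV = 5.13964 + 54.53842 = 59.67806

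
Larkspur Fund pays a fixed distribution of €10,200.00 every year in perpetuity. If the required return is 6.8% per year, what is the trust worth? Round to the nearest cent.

€150000.00

Level perpetuity: PV = C / r = €10,200.00 / 0.068 = €150,000.00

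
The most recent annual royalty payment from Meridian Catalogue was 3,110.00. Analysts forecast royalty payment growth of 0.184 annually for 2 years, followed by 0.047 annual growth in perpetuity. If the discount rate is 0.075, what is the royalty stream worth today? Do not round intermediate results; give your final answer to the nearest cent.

148268.27

D_1 = 3682.24000
D_2 = 4359.77216
Terminal value at year 2: TV = D_2×(1+g_2)/(r−g_2) = 4564.68145/0.028 = 163024.33755
P_0 = D_1/(1+r)^1 + D_2/(1+r)^2 + TV/(1+r)^2
    = 3425.33953 + 3772.65303 + 141070.27587 = 148268.26844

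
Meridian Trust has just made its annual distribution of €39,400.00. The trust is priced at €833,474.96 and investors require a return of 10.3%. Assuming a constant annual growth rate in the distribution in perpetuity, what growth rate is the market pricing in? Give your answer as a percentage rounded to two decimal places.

P = D₀(1+g)/(r−g) ⇒ P(r−g) = D₀(1+g) ⇒ g(P+D₀) = P·r − D₀
g = (P·r − D₀)/(P + D₀) = (€833,474.96×0.103 − €39,400.00) / (€833,474.96 + €39,400.00) = 0.053213

5.32%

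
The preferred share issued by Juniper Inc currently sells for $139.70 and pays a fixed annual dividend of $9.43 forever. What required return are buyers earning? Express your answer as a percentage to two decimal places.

P = C/r ⇒ r = C/P = $9.43/$139.70 = 0.067502

6.75%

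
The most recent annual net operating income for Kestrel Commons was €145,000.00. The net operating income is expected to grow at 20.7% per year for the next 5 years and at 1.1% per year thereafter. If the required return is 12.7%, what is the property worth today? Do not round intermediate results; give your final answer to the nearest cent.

€2675452.63

D_1 = 175015.00000
D_2 = 211243.10500
D_3 = 254970.42774
D_4 = 307749.30628
D_5 = 371453.41268
Terminal value at year 5: TV = D_5×(1+g_2)/(r−g_2) = 375539.40021/0.116 = 3237408.62254
P_0 = D_1/(1+r)^1 + D_2/(1+r)^2 + D_3/(1+r)^3 + D_4/(1+r)^4 + D_5/(1+r)^5 + TV/(1+r)^5
    = 155292.81278 + 166316.26000 + 178122.20570 + 190766.19546 + 204307.71776 + 1780647.43668 = 2675452.62837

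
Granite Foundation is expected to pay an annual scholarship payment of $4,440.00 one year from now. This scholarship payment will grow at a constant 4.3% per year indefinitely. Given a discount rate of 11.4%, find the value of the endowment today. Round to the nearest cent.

Growing perpetuity: P = D₁ / (r − g) = $4,440.0000 / (0.114 − 0.043) = $62,535.21

$62535.21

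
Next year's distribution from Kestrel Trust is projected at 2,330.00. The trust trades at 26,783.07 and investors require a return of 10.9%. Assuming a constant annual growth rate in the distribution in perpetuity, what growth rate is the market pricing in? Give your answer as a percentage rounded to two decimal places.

P = D₁/(r−g) ⇒ g = r − D₁/P = 0.109 − 2,330.00/26,783.07 = 0.022005

2.20%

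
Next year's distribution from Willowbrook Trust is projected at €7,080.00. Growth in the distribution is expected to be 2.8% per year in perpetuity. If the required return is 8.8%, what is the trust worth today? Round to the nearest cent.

€118000.00

Growing perpetuity: P = D₁ / (r − g) = €7,080.0000 / (0.088 − 0.028) = €118,000.00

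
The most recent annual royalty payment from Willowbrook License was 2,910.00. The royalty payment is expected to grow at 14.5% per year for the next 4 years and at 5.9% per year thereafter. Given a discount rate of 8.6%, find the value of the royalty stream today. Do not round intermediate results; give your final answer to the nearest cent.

D_1 = 3331.95000
D_2 = 3815.08275
D_3 = 4368.26975
D_4 = 5001.66886
Terminal value at year 4: TV = D_4×(1+g_2)/(r−g_2) = 5296.76733/0.027 = 196176.56760
P_0 = D_1/(1+r)^1 + D_2/(1+r)^2 + D_3/(1+r)^3 + D_4/(1+r)^4 + TV/(1+r)^4
    = 3068.09392 + 3234.77674 + 3410.51507 + 3595.80088 + 141035.30128 = 154344.48790

154344.49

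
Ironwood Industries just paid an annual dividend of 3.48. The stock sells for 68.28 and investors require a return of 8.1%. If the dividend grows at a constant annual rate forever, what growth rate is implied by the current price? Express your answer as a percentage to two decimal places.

2.86%

P = D₀(1+g)/(r−g) ⇒ P(r−g) = D₀(1+g) ⇒ g(P+D₀) = P·r − D₀
g = (P·r − D₀)/(P + D₀) = (68.28×0.081 − 3.48) / (68.28 + 3.48) = 0.028577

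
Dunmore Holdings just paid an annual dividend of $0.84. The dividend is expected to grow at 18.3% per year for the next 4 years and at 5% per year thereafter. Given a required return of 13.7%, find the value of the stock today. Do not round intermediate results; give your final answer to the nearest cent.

D_1 = 0.99372
D_2 = 1.17557
D_3 = 1.39070
D_4 = 1.64520
Terminal value at year 4: TV = D_4×(1+g_2)/(r−g_2) = 1.72746/0.087 = 19.85584
P_0 = D_1/(1+r)^1 + D_2/(1+r)^2 + D_3/(1+r)^3 + D_4/(1+r)^4 + TV/(1+r)^4
    = 0.87398 + 0.90934 + 0.94613 + 0.98441 + 11.88082 = 15.59469

$15.59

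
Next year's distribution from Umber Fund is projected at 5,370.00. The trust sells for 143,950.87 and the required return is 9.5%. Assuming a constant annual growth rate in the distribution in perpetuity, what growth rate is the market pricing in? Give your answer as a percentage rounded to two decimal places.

5.77%

P = D₁/(r−g) ⇒ g = r − D₁/P = 0.095 − 5,370.00/143,950.87 = 0.057696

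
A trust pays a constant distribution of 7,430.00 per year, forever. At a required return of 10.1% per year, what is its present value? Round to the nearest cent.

73564.36

Level perpetuity: PV = C / r = 7,430.00 / 0.101 = 73,564.36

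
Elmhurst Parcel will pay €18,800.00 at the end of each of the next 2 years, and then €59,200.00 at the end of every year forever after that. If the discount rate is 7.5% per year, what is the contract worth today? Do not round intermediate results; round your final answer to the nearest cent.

€716792.50

PV of 2-year annuity: €18,800.00 × [1 − (1+0.075)^−2] / 0.075 = 33756.62520
Perpetuity value at year 2: €59,200.00 / 0.075 = 789333.33333
PV of perpetuity: 789333.33333 / (1+0.075)^2 = 683035.87525
Total PV = 33756.62520 + 683035.87525 = 716792.50045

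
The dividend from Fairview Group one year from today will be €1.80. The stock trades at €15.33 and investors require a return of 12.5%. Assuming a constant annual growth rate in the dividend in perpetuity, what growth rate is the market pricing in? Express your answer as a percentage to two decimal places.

P = D₁/(r−g) ⇒ g = r − D₁/P = 0.125 − €1.80/€15.33 = 0.007583

0.76%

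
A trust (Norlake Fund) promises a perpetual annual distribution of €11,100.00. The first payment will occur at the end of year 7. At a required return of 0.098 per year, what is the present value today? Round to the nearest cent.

Value at end of year 6: C / r = €11,100.00 / 0.098 = €113,265.3061
Discount to today: PV = €113,265.3061 / (1 + 0.098)^6 = €113,265.3061 / 1.752323 = €64,637.25

€64637.25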